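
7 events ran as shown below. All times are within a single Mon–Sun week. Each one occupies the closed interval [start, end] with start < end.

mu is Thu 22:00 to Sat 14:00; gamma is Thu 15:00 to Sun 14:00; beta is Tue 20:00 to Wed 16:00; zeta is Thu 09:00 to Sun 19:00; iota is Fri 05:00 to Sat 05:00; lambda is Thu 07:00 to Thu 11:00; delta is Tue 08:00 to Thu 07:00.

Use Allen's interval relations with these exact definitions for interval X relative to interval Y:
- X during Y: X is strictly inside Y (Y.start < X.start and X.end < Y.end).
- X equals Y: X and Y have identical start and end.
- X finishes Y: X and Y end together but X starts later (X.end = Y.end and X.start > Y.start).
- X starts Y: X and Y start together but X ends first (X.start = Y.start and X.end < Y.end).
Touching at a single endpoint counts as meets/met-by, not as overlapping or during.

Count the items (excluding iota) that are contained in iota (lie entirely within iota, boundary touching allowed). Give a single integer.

Target iota = [Fri 05:00, Sat 05:00].
beta [Tue 20:00, Wed 16:00] → before → no.
delta [Tue 08:00, Thu 07:00] → before → no.
gamma [Thu 15:00, Sun 14:00] → contains → no.
lambda [Thu 07:00, Thu 11:00] → before → no.
mu [Thu 22:00, Sat 14:00] → contains → no.
zeta [Thu 09:00, Sun 19:00] → contains → no.
Total: 0.

0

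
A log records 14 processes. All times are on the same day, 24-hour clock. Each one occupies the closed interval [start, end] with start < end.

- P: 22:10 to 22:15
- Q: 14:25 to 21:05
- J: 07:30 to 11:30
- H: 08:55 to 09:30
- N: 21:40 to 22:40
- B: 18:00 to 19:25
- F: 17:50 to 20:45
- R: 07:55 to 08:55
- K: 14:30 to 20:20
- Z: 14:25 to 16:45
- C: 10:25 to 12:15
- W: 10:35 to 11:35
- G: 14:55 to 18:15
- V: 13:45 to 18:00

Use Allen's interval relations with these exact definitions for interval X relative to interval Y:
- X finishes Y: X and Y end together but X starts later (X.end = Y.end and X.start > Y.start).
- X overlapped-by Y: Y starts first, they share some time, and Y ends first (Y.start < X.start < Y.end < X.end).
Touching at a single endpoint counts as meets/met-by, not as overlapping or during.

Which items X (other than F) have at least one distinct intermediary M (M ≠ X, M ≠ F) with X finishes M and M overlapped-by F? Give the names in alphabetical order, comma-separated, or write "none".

none

Target F = [17:50, 20:45].
Intermediaries M with M overlapped-by F: none.
Union: none.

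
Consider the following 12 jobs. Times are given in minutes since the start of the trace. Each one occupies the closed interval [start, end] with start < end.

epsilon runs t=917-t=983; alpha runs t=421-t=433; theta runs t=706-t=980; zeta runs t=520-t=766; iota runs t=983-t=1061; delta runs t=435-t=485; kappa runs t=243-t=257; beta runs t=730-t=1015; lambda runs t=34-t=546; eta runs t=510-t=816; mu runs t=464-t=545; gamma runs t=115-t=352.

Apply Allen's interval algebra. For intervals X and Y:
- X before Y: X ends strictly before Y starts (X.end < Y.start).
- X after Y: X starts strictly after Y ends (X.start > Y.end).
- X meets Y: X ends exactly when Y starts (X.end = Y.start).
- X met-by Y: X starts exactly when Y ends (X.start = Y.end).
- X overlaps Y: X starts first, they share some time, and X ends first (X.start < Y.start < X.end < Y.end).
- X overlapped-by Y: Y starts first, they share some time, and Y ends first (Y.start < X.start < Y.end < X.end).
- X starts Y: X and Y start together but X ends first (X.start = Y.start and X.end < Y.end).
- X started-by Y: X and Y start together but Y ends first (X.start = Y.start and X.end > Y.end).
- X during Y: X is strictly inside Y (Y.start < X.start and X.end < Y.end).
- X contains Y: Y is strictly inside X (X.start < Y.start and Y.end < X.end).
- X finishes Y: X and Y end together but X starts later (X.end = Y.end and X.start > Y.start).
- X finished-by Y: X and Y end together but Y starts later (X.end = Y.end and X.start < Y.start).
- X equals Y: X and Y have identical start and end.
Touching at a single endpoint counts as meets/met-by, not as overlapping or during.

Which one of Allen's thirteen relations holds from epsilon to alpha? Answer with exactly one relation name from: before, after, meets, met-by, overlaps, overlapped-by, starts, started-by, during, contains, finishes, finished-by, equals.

epsilon = [t=917, t=983]; alpha = [t=421, t=433].
Compare endpoints: epsilon.start > alpha.start, epsilon.start > alpha.end, epsilon.end > alpha.start, epsilon.end > alpha.end.
That pattern is 'after'.

after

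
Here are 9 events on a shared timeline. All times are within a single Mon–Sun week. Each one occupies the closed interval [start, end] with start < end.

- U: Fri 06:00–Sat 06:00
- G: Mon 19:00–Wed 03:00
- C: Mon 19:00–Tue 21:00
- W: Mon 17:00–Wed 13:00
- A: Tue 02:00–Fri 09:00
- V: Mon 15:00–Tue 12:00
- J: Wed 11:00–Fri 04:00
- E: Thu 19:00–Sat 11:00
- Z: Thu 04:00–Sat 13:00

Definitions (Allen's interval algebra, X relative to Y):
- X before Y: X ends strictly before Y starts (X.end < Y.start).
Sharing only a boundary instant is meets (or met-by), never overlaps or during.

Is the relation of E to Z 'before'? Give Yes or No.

No

E = [Thu 19:00, Sat 11:00], Z = [Thu 04:00, Sat 13:00].
Actual relation of E to Z: during.
Asked whether 'before' holds → No.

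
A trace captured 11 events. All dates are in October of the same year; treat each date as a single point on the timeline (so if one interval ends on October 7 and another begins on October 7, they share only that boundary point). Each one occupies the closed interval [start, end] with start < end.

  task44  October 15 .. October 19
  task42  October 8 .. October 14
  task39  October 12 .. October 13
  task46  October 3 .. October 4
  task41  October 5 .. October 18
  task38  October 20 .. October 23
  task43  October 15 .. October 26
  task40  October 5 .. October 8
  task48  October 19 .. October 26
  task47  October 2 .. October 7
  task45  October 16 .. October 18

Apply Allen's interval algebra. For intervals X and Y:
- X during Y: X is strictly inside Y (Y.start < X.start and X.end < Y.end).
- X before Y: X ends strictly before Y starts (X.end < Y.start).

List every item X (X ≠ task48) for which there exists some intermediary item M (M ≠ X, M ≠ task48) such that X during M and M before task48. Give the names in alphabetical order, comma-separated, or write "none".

task39, task42, task46

Target task48 = [October 19, October 26].
Intermediaries M with M before task48: task39, task40, task41, task42, task45, task46, task47.
Via task39 — items with X during task39: none.
Via task40 — items with X during task40: none.
Via task41 — items with X during task41: task39, task42.
Via task42 — items with X during task42: task39.
Via task45 — items with X during task45: none.
Via task46 — items with X during task46: none.
Via task47 — items with X during task47: task46.
Union: task39, task42, task46.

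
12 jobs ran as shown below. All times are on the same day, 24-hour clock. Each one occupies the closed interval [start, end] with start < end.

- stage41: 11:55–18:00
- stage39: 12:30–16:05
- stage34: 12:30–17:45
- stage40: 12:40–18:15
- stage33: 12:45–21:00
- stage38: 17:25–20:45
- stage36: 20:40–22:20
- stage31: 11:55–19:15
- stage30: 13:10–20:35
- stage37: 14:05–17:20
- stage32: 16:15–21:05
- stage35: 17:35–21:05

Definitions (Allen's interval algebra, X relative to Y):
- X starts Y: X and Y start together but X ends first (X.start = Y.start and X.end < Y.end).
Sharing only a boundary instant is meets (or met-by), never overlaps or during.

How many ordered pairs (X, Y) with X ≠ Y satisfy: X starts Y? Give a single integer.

Checking all 132 ordered pairs for relation 'starts'; matching pairs in alphabetical order:
(stage39, stage34): stage39 starts stage34 ✓
(stage41, stage31): stage41 starts stage31 ✓
Count: 2.

2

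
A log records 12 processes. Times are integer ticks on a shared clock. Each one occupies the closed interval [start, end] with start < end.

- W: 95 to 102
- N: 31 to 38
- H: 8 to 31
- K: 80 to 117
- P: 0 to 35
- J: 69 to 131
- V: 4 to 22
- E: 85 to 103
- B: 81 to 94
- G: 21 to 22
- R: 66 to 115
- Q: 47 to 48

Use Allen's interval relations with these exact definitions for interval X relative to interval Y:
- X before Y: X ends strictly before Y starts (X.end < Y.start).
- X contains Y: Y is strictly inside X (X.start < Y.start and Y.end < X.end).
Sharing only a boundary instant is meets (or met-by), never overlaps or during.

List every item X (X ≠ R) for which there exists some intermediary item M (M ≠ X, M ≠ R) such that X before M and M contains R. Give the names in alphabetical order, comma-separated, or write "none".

Target R = [66, 115].
Intermediaries M with M contains R: none.
Union: none.

none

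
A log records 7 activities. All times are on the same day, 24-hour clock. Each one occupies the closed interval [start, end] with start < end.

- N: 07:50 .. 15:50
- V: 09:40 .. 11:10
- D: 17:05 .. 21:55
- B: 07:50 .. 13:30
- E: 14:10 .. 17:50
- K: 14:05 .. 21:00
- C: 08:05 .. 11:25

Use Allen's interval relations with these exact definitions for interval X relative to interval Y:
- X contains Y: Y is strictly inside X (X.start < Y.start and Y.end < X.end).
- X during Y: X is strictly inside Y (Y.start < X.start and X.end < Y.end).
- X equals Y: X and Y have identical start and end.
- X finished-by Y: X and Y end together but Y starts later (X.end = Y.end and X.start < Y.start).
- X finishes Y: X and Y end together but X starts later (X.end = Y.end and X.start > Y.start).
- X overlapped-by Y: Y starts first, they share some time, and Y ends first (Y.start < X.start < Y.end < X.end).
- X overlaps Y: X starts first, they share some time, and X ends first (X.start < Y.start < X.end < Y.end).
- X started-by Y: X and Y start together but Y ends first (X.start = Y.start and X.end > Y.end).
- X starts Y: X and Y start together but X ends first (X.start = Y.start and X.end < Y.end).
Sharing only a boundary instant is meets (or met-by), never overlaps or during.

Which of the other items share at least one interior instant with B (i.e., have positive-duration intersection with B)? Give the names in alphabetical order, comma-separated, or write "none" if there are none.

C, N, V

Target B = [07:50, 13:30].
C [08:05, 11:25] → during → yes.
D [17:05, 21:55] → after → no.
E [14:10, 17:50] → after → no.
K [14:05, 21:00] → after → no.
N [07:50, 15:50] → started-by → yes.
V [09:40, 11:10] → during → yes.
Result: C, N, V.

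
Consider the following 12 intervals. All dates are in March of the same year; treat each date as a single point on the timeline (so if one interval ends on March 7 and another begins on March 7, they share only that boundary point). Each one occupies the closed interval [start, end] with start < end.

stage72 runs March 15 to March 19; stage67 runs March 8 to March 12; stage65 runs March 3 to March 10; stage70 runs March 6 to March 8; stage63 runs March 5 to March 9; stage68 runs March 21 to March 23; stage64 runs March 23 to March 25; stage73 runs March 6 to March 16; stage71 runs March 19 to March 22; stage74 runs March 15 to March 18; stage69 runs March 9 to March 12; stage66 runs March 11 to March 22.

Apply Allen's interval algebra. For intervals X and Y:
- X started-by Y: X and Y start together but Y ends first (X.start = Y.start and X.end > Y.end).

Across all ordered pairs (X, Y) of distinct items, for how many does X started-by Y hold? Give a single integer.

2

Checking all 132 ordered pairs for relation 'started-by'; matching pairs in alphabetical order:
(stage72, stage74): stage72 started-by stage74 ✓
(stage73, stage70): stage73 started-by stage70 ✓
Count: 2.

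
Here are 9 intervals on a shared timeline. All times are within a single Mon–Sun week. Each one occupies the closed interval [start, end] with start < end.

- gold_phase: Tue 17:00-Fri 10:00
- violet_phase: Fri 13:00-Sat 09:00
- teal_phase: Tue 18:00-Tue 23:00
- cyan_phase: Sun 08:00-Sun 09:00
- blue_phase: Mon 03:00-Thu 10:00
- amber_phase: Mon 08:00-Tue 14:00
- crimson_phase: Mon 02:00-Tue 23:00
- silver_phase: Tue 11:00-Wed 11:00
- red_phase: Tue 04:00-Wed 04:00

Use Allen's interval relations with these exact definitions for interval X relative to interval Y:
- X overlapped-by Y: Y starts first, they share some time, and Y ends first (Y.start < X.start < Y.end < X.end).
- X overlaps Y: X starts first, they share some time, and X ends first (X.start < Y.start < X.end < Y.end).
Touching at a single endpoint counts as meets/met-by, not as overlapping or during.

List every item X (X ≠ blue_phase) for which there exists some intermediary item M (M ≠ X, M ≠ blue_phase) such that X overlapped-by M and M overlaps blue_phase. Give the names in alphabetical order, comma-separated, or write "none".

Target blue_phase = [Mon 03:00, Thu 10:00].
Intermediaries M with M overlaps blue_phase: crimson_phase.
Via crimson_phase — items with X overlapped-by crimson_phase: gold_phase, red_phase, silver_phase.
Union: gold_phase, red_phase, silver_phase.

gold_phase, red_phase, silver_phase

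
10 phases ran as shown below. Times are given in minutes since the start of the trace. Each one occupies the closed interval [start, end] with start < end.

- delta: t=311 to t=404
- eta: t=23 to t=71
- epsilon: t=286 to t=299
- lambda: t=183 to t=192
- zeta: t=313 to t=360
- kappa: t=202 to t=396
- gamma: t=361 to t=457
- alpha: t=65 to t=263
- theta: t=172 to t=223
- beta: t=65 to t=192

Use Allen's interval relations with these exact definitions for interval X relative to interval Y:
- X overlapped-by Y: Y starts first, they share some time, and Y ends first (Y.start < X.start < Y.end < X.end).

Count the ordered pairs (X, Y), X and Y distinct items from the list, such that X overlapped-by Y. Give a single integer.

8

Checking all 90 ordered pairs for relation 'overlapped-by'; matching pairs in alphabetical order:
(alpha, eta): alpha overlapped-by eta ✓
(beta, eta): beta overlapped-by eta ✓
(delta, kappa): delta overlapped-by kappa ✓
(gamma, delta): gamma overlapped-by delta ✓
(gamma, kappa): gamma overlapped-by kappa ✓
(kappa, alpha): kappa overlapped-by alpha ✓
(kappa, theta): kappa overlapped-by theta ✓
(theta, beta): theta overlapped-by beta ✓
Count: 8.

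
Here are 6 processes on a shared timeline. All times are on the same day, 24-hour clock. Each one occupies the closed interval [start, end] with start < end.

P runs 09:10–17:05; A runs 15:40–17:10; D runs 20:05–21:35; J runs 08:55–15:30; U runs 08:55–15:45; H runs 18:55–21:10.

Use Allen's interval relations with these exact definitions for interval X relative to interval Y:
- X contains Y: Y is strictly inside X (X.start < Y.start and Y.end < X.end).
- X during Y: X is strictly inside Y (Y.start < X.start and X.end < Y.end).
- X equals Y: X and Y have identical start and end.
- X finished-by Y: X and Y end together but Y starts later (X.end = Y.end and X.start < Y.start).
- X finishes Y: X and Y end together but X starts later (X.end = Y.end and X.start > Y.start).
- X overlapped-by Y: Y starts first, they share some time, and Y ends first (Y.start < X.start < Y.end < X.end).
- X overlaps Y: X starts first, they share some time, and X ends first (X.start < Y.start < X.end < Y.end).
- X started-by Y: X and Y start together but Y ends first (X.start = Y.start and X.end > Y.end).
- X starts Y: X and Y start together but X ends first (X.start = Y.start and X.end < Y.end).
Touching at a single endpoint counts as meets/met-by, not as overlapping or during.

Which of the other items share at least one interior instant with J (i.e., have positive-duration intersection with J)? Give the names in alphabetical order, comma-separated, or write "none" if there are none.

P, U

Target J = [08:55, 15:30].
A [15:40, 17:10] → after → no.
D [20:05, 21:35] → after → no.
H [18:55, 21:10] → after → no.
P [09:10, 17:05] → overlapped-by → yes.
U [08:55, 15:45] → started-by → yes.
Result: P, U.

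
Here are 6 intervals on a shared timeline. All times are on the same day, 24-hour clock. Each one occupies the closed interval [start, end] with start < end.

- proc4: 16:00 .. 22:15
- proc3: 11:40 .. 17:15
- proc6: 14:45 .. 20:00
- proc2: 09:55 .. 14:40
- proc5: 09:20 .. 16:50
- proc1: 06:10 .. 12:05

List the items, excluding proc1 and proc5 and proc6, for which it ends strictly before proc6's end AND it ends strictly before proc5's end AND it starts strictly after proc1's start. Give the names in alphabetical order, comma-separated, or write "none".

proc2

Conditions: its end is strictly before proc6's end (X.end < 20:00) AND its end is strictly before proc5's end (X.end < 16:50) AND its start is strictly after proc1's start (X.start > 06:10).
proc2: end 14:40 < 20:00? ✓; end 14:40 < 16:50? ✓; start 09:55 > 06:10? ✓ → yes.
proc3: end 17:15 < 20:00? ✓; end 17:15 < 16:50? ✗; start 11:40 > 06:10? ✓ → no.
proc4: end 22:15 < 20:00? ✗; end 22:15 < 16:50? ✗; start 16:00 > 06:10? ✓ → no.
Result: proc2.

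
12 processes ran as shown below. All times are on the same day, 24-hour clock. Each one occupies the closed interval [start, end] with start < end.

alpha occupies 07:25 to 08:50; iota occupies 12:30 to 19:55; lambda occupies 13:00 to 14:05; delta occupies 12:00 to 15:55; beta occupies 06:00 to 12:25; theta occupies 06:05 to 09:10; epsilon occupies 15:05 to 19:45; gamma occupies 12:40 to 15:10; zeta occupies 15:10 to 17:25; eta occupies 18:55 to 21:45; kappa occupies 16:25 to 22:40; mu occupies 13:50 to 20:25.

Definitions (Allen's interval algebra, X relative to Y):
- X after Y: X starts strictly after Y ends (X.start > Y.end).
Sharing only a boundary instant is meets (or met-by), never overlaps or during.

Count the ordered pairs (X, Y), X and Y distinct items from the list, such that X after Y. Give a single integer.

35

Checking all 132 ordered pairs for relation 'after'; matching pairs in alphabetical order:
(delta, alpha): delta after alpha ✓
(delta, theta): delta after theta ✓
(epsilon, alpha): epsilon after alpha ✓
(epsilon, beta): epsilon after beta ✓
(epsilon, lambda): epsilon after lambda ✓
(epsilon, theta): epsilon after theta ✓
(eta, alpha): eta after alpha ✓
(eta, beta): eta after beta ✓
(eta, delta): eta after delta ✓
(eta, gamma): eta after gamma ✓
(eta, lambda): eta after lambda ✓
(eta, theta): eta after theta ✓
(eta, zeta): eta after zeta ✓
(gamma, alpha): gamma after alpha ✓
(gamma, beta): gamma after beta ✓
(gamma, theta): gamma after theta ✓
(iota, alpha): iota after alpha ✓
(iota, beta): iota after beta ✓
(iota, theta): iota after theta ✓
(kappa, alpha): kappa after alpha ✓
(kappa, beta): kappa after beta ✓
(kappa, delta): kappa after delta ✓
(kappa, gamma): kappa after gamma ✓
(kappa, lambda): kappa after lambda ✓
... plus 11 further pairs not listed.
Count: 35.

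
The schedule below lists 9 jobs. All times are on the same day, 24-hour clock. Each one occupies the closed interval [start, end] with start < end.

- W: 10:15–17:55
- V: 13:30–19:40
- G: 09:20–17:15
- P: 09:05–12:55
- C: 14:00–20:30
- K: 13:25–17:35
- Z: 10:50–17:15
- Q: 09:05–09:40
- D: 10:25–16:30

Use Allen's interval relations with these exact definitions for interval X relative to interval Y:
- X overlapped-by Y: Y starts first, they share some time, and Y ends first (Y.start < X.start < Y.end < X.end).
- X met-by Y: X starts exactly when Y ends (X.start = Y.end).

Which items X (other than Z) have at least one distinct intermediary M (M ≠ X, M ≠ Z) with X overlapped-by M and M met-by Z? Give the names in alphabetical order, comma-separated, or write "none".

Target Z = [10:50, 17:15].
Intermediaries M with M met-by Z: none.
Union: none.

none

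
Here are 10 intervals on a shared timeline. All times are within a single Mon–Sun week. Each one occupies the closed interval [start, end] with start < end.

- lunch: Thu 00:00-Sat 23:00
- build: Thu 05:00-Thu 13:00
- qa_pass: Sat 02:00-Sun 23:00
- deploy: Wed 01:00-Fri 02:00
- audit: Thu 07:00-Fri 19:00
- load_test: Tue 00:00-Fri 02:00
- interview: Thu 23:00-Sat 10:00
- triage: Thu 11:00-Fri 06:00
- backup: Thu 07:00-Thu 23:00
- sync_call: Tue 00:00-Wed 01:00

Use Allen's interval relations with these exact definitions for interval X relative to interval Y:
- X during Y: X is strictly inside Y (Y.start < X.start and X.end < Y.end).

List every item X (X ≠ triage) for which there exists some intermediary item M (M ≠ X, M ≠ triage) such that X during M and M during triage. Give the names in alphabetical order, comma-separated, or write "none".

none

Target triage = [Thu 11:00, Fri 06:00].
Intermediaries M with M during triage: none.
Union: none.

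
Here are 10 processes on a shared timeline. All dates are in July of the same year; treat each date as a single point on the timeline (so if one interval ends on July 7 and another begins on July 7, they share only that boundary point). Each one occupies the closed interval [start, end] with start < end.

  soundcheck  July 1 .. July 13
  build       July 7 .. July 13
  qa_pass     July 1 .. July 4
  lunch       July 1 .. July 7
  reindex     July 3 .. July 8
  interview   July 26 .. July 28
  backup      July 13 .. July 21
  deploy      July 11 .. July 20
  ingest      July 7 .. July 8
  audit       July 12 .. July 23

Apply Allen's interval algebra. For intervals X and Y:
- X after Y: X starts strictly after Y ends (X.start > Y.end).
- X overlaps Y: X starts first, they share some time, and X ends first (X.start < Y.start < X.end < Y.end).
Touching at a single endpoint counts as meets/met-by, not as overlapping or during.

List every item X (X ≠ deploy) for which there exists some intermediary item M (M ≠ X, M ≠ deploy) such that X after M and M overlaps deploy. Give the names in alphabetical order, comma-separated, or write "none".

Target deploy = [July 11, July 20].
Intermediaries M with M overlaps deploy: build, soundcheck.
Via build — items with X after build: interview.
Via soundcheck — items with X after soundcheck: interview.
Union: interview.

interview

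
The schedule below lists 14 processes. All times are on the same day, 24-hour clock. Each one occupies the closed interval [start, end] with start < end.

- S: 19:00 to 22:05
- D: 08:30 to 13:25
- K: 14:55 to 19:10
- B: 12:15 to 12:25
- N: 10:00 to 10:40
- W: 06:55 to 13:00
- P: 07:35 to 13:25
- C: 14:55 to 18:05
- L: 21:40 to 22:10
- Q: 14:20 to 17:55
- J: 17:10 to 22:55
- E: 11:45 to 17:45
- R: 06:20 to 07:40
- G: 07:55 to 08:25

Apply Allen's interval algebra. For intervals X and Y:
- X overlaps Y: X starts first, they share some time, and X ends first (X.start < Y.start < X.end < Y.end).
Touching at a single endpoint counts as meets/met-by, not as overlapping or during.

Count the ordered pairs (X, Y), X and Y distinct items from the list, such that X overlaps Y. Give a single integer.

Checking all 182 ordered pairs for relation 'overlaps'; matching pairs in alphabetical order:
(C, J): C overlaps J ✓
(D, E): D overlaps E ✓
(E, C): E overlaps C ✓
(E, J): E overlaps J ✓
(E, K): E overlaps K ✓
(E, Q): E overlaps Q ✓
(K, J): K overlaps J ✓
(K, S): K overlaps S ✓
(P, E): P overlaps E ✓
(Q, C): Q overlaps C ✓
(Q, J): Q overlaps J ✓
(Q, K): Q overlaps K ✓
(R, P): R overlaps P ✓
(R, W): R overlaps W ✓
(S, L): S overlaps L ✓
(W, D): W overlaps D ✓
(W, E): W overlaps E ✓
(W, P): W overlaps P ✓
Count: 18.

18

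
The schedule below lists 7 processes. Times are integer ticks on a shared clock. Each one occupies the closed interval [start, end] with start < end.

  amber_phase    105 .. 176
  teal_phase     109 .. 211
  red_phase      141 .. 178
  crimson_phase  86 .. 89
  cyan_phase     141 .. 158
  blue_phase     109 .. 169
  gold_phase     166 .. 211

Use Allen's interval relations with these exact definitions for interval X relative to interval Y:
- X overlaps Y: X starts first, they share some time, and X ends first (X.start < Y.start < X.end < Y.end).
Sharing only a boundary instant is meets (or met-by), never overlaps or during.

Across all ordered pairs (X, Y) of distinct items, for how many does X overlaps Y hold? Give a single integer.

Checking all 42 ordered pairs for relation 'overlaps'; matching pairs in alphabetical order:
(amber_phase, gold_phase): amber_phase overlaps gold_phase ✓
(amber_phase, red_phase): amber_phase overlaps red_phase ✓
(amber_phase, teal_phase): amber_phase overlaps teal_phase ✓
(blue_phase, gold_phase): blue_phase overlaps gold_phase ✓
(blue_phase, red_phase): blue_phase overlaps red_phase ✓
(red_phase, gold_phase): red_phase overlaps gold_phase ✓
Count: 6.

6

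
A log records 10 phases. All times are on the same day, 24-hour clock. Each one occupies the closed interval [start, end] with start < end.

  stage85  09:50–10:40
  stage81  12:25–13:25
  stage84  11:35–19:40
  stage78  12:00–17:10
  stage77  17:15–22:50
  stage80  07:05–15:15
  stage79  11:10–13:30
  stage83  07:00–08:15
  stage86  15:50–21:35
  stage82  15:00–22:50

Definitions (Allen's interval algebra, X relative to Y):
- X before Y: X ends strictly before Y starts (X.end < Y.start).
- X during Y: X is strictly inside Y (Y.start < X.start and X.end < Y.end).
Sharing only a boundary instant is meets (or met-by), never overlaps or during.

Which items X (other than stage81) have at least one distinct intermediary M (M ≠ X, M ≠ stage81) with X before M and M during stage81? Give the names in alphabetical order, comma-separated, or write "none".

none

Target stage81 = [12:25, 13:25].
Intermediaries M with M during stage81: none.
Union: none.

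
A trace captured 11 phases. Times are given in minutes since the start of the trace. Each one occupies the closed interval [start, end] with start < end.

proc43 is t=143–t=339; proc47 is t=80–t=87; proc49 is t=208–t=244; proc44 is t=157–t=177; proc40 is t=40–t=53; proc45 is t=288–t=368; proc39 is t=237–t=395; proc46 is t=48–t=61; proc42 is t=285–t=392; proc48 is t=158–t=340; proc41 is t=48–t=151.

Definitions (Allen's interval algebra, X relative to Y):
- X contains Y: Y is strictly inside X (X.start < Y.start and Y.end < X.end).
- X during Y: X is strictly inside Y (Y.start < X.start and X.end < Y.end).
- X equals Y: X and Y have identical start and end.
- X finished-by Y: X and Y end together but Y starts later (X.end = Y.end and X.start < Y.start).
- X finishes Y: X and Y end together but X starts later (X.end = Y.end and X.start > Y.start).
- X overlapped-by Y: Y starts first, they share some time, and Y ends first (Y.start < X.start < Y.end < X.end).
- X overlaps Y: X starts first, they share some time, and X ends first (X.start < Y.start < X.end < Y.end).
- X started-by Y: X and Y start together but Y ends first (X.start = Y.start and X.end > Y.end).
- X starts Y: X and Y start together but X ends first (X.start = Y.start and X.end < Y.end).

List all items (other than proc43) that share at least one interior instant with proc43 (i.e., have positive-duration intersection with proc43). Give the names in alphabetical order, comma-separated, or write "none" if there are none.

Target proc43 = [t=143, t=339].
proc39 [t=237, t=395] → overlapped-by → yes.
proc40 [t=40, t=53] → before → no.
proc41 [t=48, t=151] → overlaps → yes.
proc42 [t=285, t=392] → overlapped-by → yes.
proc44 [t=157, t=177] → during → yes.
proc45 [t=288, t=368] → overlapped-by → yes.
proc46 [t=48, t=61] → before → no.
proc47 [t=80, t=87] → before → no.
proc48 [t=158, t=340] → overlapped-by → yes.
proc49 [t=208, t=244] → during → yes.
Result: proc39, proc41, proc42, proc44, proc45, proc48, proc49.

proc39, proc41, proc42, proc44, proc45, proc48, proc49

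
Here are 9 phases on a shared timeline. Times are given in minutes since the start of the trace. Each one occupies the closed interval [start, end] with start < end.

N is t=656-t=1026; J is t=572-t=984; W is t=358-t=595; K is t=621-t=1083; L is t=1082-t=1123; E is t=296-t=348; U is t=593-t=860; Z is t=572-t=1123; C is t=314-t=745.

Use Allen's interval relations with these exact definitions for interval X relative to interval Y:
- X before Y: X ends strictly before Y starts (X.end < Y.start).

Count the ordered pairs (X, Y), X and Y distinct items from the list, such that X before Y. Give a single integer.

Checking all 72 ordered pairs for relation 'before'; matching pairs in alphabetical order:
(C, L): C before L ✓
(E, J): E before J ✓
(E, K): E before K ✓
(E, L): E before L ✓
(E, N): E before N ✓
(E, U): E before U ✓
(E, W): E before W ✓
(E, Z): E before Z ✓
(J, L): J before L ✓
(N, L): N before L ✓
(U, L): U before L ✓
(W, K): W before K ✓
(W, L): W before L ✓
(W, N): W before N ✓
Count: 14.

14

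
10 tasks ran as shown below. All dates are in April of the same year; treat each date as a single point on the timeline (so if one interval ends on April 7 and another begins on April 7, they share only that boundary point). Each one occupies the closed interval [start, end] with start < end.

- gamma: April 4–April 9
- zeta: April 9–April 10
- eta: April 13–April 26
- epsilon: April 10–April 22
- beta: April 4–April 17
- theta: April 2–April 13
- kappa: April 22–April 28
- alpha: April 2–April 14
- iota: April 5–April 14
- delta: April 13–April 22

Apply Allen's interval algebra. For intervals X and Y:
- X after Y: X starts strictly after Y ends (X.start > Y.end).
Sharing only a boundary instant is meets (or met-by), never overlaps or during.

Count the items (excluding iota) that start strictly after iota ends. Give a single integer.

Target iota = [April 5, April 14].
alpha [April 2, April 14] → finished-by → no.
beta [April 4, April 17] → contains → no.
delta [April 13, April 22] → overlapped-by → no.
epsilon [April 10, April 22] → overlapped-by → no.
eta [April 13, April 26] → overlapped-by → no.
gamma [April 4, April 9] → overlaps → no.
kappa [April 22, April 28] → after → counts.
theta [April 2, April 13] → overlaps → no.
zeta [April 9, April 10] → during → no.
Total: 1.

1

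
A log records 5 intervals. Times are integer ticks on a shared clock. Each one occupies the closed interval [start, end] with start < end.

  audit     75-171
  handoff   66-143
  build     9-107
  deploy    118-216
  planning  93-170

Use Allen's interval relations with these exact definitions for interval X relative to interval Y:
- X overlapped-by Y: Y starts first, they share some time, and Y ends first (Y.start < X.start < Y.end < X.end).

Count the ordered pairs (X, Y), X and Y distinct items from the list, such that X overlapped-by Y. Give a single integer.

Checking all 20 ordered pairs for relation 'overlapped-by'; matching pairs in alphabetical order:
(audit, build): audit overlapped-by build ✓
(audit, handoff): audit overlapped-by handoff ✓
(deploy, audit): deploy overlapped-by audit ✓
(deploy, handoff): deploy overlapped-by handoff ✓
(deploy, planning): deploy overlapped-by planning ✓
(handoff, build): handoff overlapped-by build ✓
(planning, build): planning overlapped-by build ✓
(planning, handoff): planning overlapped-by handoff ✓
Count: 8.

8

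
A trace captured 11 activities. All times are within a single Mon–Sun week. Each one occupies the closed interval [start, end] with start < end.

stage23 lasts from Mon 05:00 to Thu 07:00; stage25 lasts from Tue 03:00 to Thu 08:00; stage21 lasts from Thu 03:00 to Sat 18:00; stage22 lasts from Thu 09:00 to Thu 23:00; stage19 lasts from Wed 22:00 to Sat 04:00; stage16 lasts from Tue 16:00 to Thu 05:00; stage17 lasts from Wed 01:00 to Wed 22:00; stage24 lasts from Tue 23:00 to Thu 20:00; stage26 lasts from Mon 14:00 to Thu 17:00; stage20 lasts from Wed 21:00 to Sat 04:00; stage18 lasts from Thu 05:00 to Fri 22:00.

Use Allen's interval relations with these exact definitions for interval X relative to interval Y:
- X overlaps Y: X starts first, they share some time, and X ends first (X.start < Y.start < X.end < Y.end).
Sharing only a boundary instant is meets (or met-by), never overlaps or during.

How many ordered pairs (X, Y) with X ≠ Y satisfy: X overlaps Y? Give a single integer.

Checking all 110 ordered pairs for relation 'overlaps'; matching pairs in alphabetical order:
(stage16, stage19): stage16 overlaps stage19 ✓
(stage16, stage20): stage16 overlaps stage20 ✓
(stage16, stage21): stage16 overlaps stage21 ✓
(stage16, stage24): stage16 overlaps stage24 ✓
(stage17, stage20): stage17 overlaps stage20 ✓
(stage19, stage21): stage19 overlaps stage21 ✓
(stage20, stage21): stage20 overlaps stage21 ✓
(stage23, stage18): stage23 overlaps stage18 ✓
(stage23, stage19): stage23 overlaps stage19 ✓
(stage23, stage20): stage23 overlaps stage20 ✓
(stage23, stage21): stage23 overlaps stage21 ✓
(stage23, stage24): stage23 overlaps stage24 ✓
(stage23, stage25): stage23 overlaps stage25 ✓
(stage23, stage26): stage23 overlaps stage26 ✓
(stage24, stage18): stage24 overlaps stage18 ✓
(stage24, stage19): stage24 overlaps stage19 ✓
(stage24, stage20): stage24 overlaps stage20 ✓
(stage24, stage21): stage24 overlaps stage21 ✓
(stage24, stage22): stage24 overlaps stage22 ✓
(stage25, stage18): stage25 overlaps stage18 ✓
(stage25, stage19): stage25 overlaps stage19 ✓
(stage25, stage20): stage25 overlaps stage20 ✓
(stage25, stage21): stage25 overlaps stage21 ✓
(stage25, stage24): stage25 overlaps stage24 ✓
... plus 6 further pairs not listed.
Count: 30.

30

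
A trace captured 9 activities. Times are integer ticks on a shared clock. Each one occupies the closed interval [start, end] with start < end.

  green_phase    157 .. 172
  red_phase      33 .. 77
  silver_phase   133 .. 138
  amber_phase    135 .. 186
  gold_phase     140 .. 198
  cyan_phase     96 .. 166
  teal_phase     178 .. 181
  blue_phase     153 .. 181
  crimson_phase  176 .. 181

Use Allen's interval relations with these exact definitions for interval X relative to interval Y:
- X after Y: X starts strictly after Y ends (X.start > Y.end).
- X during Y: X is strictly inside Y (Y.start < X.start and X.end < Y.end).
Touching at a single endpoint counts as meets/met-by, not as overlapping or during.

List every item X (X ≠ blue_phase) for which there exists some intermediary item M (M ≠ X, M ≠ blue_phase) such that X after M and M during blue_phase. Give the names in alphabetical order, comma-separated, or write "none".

crimson_phase, teal_phase

Target blue_phase = [153, 181].
Intermediaries M with M during blue_phase: green_phase.
Via green_phase — items with X after green_phase: crimson_phase, teal_phase.
Union: crimson_phase, teal_phase.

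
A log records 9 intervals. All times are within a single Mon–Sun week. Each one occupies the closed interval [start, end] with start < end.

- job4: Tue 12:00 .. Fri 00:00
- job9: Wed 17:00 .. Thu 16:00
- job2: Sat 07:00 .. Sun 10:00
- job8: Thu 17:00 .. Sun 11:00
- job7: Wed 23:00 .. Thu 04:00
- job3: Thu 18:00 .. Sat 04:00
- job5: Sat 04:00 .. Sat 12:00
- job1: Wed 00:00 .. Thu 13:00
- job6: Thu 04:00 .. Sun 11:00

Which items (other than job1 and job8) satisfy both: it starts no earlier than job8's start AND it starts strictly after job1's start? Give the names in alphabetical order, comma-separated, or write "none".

job2, job3, job5

Conditions: its start is no earlier than job8's start (X.start >= Thu 17:00) AND its start is strictly after job1's start (X.start > Wed 00:00).
job2: start Sat 07:00 >= Thu 17:00? ✓; start Sat 07:00 > Wed 00:00? ✓ → yes.
job3: start Thu 18:00 >= Thu 17:00? ✓; start Thu 18:00 > Wed 00:00? ✓ → yes.
job4: start Tue 12:00 >= Thu 17:00? ✗; start Tue 12:00 > Wed 00:00? ✗ → no.
job5: start Sat 04:00 >= Thu 17:00? ✓; start Sat 04:00 > Wed 00:00? ✓ → yes.
job6: start Thu 04:00 >= Thu 17:00? ✗; start Thu 04:00 > Wed 00:00? ✓ → no.
job7: start Wed 23:00 >= Thu 17:00? ✗; start Wed 23:00 > Wed 00:00? ✓ → no.
job9: start Wed 17:00 >= Thu 17:00? ✗; start Wed 17:00 > Wed 00:00? ✓ → no.
Result: job2, job3, job5.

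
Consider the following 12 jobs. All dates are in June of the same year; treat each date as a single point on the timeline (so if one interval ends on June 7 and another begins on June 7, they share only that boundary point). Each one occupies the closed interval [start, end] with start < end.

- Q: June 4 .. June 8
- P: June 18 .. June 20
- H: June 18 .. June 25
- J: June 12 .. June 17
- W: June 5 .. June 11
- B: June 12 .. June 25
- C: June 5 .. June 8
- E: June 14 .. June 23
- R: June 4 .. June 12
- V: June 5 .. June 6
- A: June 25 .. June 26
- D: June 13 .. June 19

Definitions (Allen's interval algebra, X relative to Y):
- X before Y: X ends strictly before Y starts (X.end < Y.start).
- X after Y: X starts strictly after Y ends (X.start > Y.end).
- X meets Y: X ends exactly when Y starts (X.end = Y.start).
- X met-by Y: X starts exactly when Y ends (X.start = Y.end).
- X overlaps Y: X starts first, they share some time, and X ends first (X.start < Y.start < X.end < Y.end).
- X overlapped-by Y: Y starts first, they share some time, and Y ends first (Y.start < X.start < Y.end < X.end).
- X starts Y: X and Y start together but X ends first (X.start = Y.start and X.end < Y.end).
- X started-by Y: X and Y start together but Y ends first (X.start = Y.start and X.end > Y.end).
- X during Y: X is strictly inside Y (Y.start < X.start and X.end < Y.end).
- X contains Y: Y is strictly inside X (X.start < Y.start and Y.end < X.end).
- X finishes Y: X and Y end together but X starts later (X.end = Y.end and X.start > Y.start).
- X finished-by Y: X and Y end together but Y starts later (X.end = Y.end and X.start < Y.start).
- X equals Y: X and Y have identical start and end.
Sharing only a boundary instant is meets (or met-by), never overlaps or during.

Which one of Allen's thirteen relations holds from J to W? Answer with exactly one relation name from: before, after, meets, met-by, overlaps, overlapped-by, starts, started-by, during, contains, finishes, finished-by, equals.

J = [June 12, June 17]; W = [June 5, June 11].
Compare endpoints: J.start > W.start, J.start > W.end, J.end > W.start, J.end > W.end.
That pattern is 'after'.

after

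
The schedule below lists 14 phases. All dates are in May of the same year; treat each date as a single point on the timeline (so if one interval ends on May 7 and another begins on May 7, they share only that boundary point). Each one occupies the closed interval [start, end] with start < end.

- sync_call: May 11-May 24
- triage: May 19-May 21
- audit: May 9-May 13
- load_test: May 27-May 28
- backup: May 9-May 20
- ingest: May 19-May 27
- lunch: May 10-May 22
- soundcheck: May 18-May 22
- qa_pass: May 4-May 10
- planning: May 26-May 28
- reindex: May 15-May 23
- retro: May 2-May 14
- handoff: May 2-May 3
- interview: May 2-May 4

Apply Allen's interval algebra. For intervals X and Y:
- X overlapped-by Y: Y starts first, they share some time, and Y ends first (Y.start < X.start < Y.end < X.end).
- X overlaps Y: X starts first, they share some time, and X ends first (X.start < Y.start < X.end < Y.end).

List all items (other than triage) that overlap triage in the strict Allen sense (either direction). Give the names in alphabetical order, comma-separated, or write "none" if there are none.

backup

Target triage = [May 19, May 21].
audit [May 9, May 13] → before → no.
backup [May 9, May 20] → overlaps → yes.
handoff [May 2, May 3] → before → no.
ingest [May 19, May 27] → started-by → no.
interview [May 2, May 4] → before → no.
load_test [May 27, May 28] → after → no.
lunch [May 10, May 22] → contains → no.
planning [May 26, May 28] → after → no.
qa_pass [May 4, May 10] → before → no.
reindex [May 15, May 23] → contains → no.
retro [May 2, May 14] → before → no.
soundcheck [May 18, May 22] → contains → no.
sync_call [May 11, May 24] → contains → no.
Result: backup.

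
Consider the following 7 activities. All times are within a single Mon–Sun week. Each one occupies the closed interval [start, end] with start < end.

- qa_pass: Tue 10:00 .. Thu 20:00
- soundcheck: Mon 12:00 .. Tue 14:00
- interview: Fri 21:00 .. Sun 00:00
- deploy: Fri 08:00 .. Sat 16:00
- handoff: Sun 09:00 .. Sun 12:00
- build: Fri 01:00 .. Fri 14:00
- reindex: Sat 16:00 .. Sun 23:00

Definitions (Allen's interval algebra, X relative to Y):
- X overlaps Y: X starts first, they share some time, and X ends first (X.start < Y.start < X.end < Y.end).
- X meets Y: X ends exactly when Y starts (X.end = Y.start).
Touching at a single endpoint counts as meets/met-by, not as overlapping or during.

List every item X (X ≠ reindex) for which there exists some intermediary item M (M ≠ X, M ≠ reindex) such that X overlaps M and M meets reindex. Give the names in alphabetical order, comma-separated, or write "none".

Target reindex = [Sat 16:00, Sun 23:00].
Intermediaries M with M meets reindex: deploy.
Via deploy — items with X overlaps deploy: build.
Union: build.

build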